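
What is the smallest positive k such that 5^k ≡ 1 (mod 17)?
16

17 is prime, so ord(5) divides φ(17) = 16.
Divisors of 16: 1, 2, 4, 8, 16.
Repeated squaring: 5^1 ≡ 5, 5^2 ≡ 8, 5^4 ≡ 13, 5^8 ≡ 16, 5^16 ≡ 1 (mod 17).
Test 5^d mod 17 for each divisor d in increasing order:
5^1 ≡ 5
5^2 ≡ 8
5^4 ≡ 13
5^8 ≡ 16
5^16 ≡ 1  ← first divisor giving 1
The order is 16.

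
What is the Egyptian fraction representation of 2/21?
1/11 + 1/231

Greedy algorithm:
2/21: ceiling(21/2) = 11, use 1/11
1/231: ceiling(231/1) = 231, use 1/231
Result: 2/21 = 1/11 + 1/231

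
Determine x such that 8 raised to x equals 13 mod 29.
6

Baby-step giant-step with step n = ⌈√29⌉ = 6.
Baby steps 8^j mod 29 (j:value) for j=0..5: 0:1, 1:8, 2:6, 3:19, 4:7, 5:27.
Giant-step multiplier: 8^(-6) ≡ 8^(28-6) = 8^22 ≡ 9 (mod 29).
Giant steps γ_i = 13·9^i mod 29: γ_0=13, γ_1=1 (in table at j=0).
x = i·n + j = 1·6 + 0 = 6.
Check: 8^6 ≡ 13 (mod 29).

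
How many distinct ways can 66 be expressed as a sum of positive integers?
2323520

p(n) counts ways to write n as a sum of positive integers (order ignored).
Euler's pentagonal recurrence: p(k) = p(k-1) + p(k-2) - p(k-5) - p(k-7) + p(k-12) + p(k-15) - ... (offsets j(3j∓1)/2, signs ++--, p(0)=1, p(<0)=0).
DP table for k = 0..65: p(0)=1, p(1)=1, p(2)=2, p(3)=3, p(4)=5, p(5)=7, p(6)=11, p(7)=15, p(8)=22, p(9)=30, p(10)=42, p(11)=56, p(12)=77, p(13)=101, p(14)=135, p(15)=176, p(16)=231, p(17)=297, p(18)=385, p(19)=490, p(20)=627, p(21)=792, p(22)=1002, p(23)=1255, p(24)=1575, p(25)=1958, p(26)=2436, p(27)=3010, p(28)=3718, p(29)=4565, p(30)=5604, p(31)=6842, p(32)=8349, p(33)=10143, p(34)=12310, p(35)=14883, p(36)=17977, p(37)=21637, p(38)=26015, p(39)=31185, p(40)=37338, p(41)=44583, p(42)=53174, p(43)=63261, p(44)=75175, p(45)=89134, p(46)=105558, p(47)=124754, p(48)=147273, p(49)=173525, p(50)=204226, p(51)=239943, p(52)=281589, p(53)=329931, p(54)=386155, p(55)=451276, p(56)=526823, p(57)=614154, p(58)=715220, p(59)=831820, p(60)=966467, p(61)=1121505, p(62)=1300156, p(63)=1505499, p(64)=1741630, p(65)=2012558.
Final step: p(66) = p(65) + p(64) - p(61) - p(59) + p(54) + p(51) - p(44) - p(40) + p(31) + p(26) - p(15) - p(9)
= 2012558 + 1741630 - 1121505 - 831820 + 386155 + 239943 - 75175 - 37338 + 6842 + 2436 - 176 - 30
= 2323520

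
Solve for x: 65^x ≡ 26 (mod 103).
98

Baby-step giant-step with step n = ⌈√103⌉ = 11.
Baby steps 65^j mod 103 (j:value) for j=0..10: 0:1, 1:65, 2:2, 3:27, 4:4, 5:54, 6:8, 7:5, 8:16, 9:10, 10:32.
Giant-step multiplier: 65^(-11) ≡ 65^(102-11) = 65^91 ≡ 67 (mod 103).
Giant steps γ_i = 26·67^i mod 103: γ_0=26, γ_1=94, γ_2=15, γ_3=78, γ_4=76, γ_5=45, γ_6=28, γ_7=22, γ_8=32 (in table at j=10).
x = i·n + j = 8·11 + 10 = 98.
Check: 65^98 ≡ 26 (mod 103).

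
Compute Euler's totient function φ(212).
104

212 = 2^2 × 53
φ(n) = n × ∏(1 - 1/p) for each prime p dividing n
φ(212) = 212 × (1 - 1/2) × (1 - 1/53) = 104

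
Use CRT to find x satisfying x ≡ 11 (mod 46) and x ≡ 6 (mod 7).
195

Using Chinese Remainder Theorem:
M = 46 × 7 = 322
M1 = 7, M2 = 46
y1 = 7^(-1) mod 46 = 33
y2 = 46^(-1) mod 7 = 2
x = (11×7×33 + 6×46×2) mod 322 = 195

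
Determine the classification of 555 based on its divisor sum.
deficient

Proper divisors of 555: sum = 1 + 3 + 5 + 15 + 37 + 111 + 185 = 357
Since 357 < 555, 555 is deficient.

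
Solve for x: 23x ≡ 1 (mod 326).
241

gcd(23, 326) = 1, so the inverse exists.
Extended Euclidean algorithm on (326, 23):
326 = 14 × 23 + 4  ⟹  4 = (1)·326 + (-14)·23
23 = 5 × 4 + 3  ⟹  3 = (-5)·326 + (71)·23
4 = 1 × 3 + 1  ⟹  1 = (6)·326 + (-85)·23
So (-85)·23 ≡ 1 (mod 326), i.e. 23^(-1) ≡ -85 ≡ 241 (mod 326).
Check: 23 × 241 = 5543 ≡ 1 (mod 326)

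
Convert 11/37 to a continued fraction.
[0; 3, 2, 1, 3]

Euclidean algorithm steps:
11 = 0 × 37 + 11
37 = 3 × 11 + 4
11 = 2 × 4 + 3
4 = 1 × 3 + 1
3 = 3 × 1 + 0
Continued fraction: [0; 3, 2, 1, 3]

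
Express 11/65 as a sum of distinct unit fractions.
1/6 + 1/390

Greedy algorithm:
11/65: ceiling(65/11) = 6, use 1/6
1/390: ceiling(390/1) = 390, use 1/390
Result: 11/65 = 1/6 + 1/390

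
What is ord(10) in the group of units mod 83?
41

83 is prime, so ord(10) divides φ(83) = 82.
Divisors of 82: 1, 2, 41, 82.
Repeated squaring: 10^1 ≡ 10, 10^2 ≡ 17, 10^4 ≡ 40, 10^8 ≡ 23, 10^16 ≡ 31, 10^32 ≡ 48, 10^64 ≡ 63 (mod 83).
Test 10^d mod 83 for each divisor d in increasing order:
10^1 ≡ 10
10^2 ≡ 17
10^41 = 10^32·10^8·10^1 ≡ 1  ← first divisor giving 1
The order is 41.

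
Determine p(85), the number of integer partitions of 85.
30167357

p(n) counts ways to write n as a sum of positive integers (order ignored).
Euler's pentagonal recurrence: p(k) = p(k-1) + p(k-2) - p(k-5) - p(k-7) + p(k-12) + p(k-15) - ... (offsets j(3j∓1)/2, signs ++--, p(0)=1, p(<0)=0).
DP table for k = 0..84: p(0)=1, p(1)=1, p(2)=2, p(3)=3, p(4)=5, p(5)=7, p(6)=11, p(7)=15, p(8)=22, p(9)=30, p(10)=42, p(11)=56, p(12)=77, p(13)=101, p(14)=135, p(15)=176, p(16)=231, p(17)=297, p(18)=385, p(19)=490, p(20)=627, p(21)=792, p(22)=1002, p(23)=1255, p(24)=1575, p(25)=1958, p(26)=2436, p(27)=3010, p(28)=3718, p(29)=4565, p(30)=5604, p(31)=6842, p(32)=8349, p(33)=10143, p(34)=12310, p(35)=14883, p(36)=17977, p(37)=21637, p(38)=26015, p(39)=31185, p(40)=37338, p(41)=44583, p(42)=53174, p(43)=63261, p(44)=75175, p(45)=89134, p(46)=105558, p(47)=124754, p(48)=147273, p(49)=173525, p(50)=204226, p(51)=239943, p(52)=281589, p(53)=329931, p(54)=386155, p(55)=451276, p(56)=526823, p(57)=614154, p(58)=715220, p(59)=831820, p(60)=966467, p(61)=1121505, p(62)=1300156, p(63)=1505499, p(64)=1741630, p(65)=2012558, p(66)=2323520, p(67)=2679689, p(68)=3087735, p(69)=3554345, p(70)=4087968, p(71)=4697205, p(72)=5392783, p(73)=6185689, p(74)=7089500, p(75)=8118264, p(76)=9289091, p(77)=10619863, p(78)=12132164, p(79)=13848650, p(80)=15796476, p(81)=18004327, p(82)=20506255, p(83)=23338469, p(84)=26543660.
Final step: p(85) = p(84) + p(83) - p(80) - p(78) + p(73) + p(70) - p(63) - p(59) + p(50) + p(45) - p(34) - p(28) + p(15) + p(8)
= 26543660 + 23338469 - 15796476 - 12132164 + 6185689 + 4087968 - 1505499 - 831820 + 204226 + 89134 - 12310 - 3718 + 176 + 22
= 30167357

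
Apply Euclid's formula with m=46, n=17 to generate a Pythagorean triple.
(1827, 1564, 2405)

Euclid's formula: a = m² - n², b = 2mn, c = m² + n²
m = 46, n = 17
a = 46² - 17² = 2116 - 289 = 1827
b = 2 × 46 × 17 = 1564
c = 46² + 17² = 2116 + 289 = 2405
Verification: 1827² + 1564² = 3337929 + 2446096 = 5784025 = 2405² ✓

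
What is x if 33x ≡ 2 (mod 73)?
x ≡ 62 (mod 73)

gcd(33, 73) = 1, which divides 2, so solutions exist.
Find 33^(-1) mod 73 by the extended Euclidean algorithm:
73 = 2 × 33 + 7  ⟹  7 = (1)·73 + (-2)·33
33 = 4 × 7 + 5  ⟹  5 = (-4)·73 + (9)·33
7 = 1 × 5 + 2  ⟹  2 = (5)·73 + (-11)·33
5 = 2 × 2 + 1  ⟹  1 = (-14)·73 + (31)·33
So (31)·33 ≡ 1 (mod 73), i.e. 33^(-1) ≡ 31 (mod 73).
x ≡ 31 × 2 = 62 ≡ 62 (mod 73).
Check: 33 × 62 = 2046 ≡ 2 (mod 73).
Unique solution: x ≡ 62 (mod 73)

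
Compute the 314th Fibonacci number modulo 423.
415

Matrix identity: Q^n = [[F_(n+1), F_n], [F_n, F_(n-1)]] with Q = [[1,1],[1,0]].
n = 314 = 100111010₂. Square-and-multiply, entries mod 423:
Q^1 = [[1,1],[1,0]]
Q^2 = (Q^1)² = [[2,1],[1,1]]
Q^4 = (Q^2)² = [[5,3],[3,2]]
Q^9 = (Q^4)²·Q = [[55,34],[34,21]]
Q^19 = (Q^9)²·Q = [[420,374],[374,46]]
Q^39 = (Q^19)²·Q = [[303,295],[295,8]]
Q^78 = (Q^39)² = [[328,377],[377,374]]
Q^157 = (Q^78)²·Q = [[422,143],[143,279]]
Q^314 = (Q^157)² = [[146,415],[415,154]]
F_314 mod 423 = Q^314[0][1] = 415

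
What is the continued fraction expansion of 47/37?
[1; 3, 1, 2, 3]

Euclidean algorithm steps:
47 = 1 × 37 + 10
37 = 3 × 10 + 7
10 = 1 × 7 + 3
7 = 2 × 3 + 1
3 = 3 × 1 + 0
Continued fraction: [1; 3, 1, 2, 3]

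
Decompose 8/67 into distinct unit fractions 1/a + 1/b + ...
1/9 + 1/121 + 1/36482 + 1/2661836166

Greedy algorithm:
8/67: ceiling(67/8) = 9, use 1/9
5/603: ceiling(603/5) = 121, use 1/121
2/72963: ceiling(72963/2) = 36482, use 1/36482
1/2661836166: ceiling(2661836166/1) = 2661836166, use 1/2661836166
Result: 8/67 = 1/9 + 1/121 + 1/36482 + 1/2661836166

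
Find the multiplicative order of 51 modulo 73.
8

73 is prime, so ord(51) divides φ(73) = 72.
Divisors of 72: 1, 2, 3, 4, 6, 8, 9, 12, 18, 24, 36, 72.
Repeated squaring: 51^1 ≡ 51, 51^2 ≡ 46, 51^4 ≡ 72, 51^8 ≡ 1, 51^16 ≡ 1, 51^32 ≡ 1, 51^64 ≡ 1 (mod 73).
Test 51^d mod 73 for each divisor d in increasing order:
51^1 ≡ 51
51^2 ≡ 46
51^3 = 51^2·51^1 ≡ 10
51^4 ≡ 72
51^6 = 51^4·51^2 ≡ 27
51^8 ≡ 1  ← first divisor giving 1
The order is 8.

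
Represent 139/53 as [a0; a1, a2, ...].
[2; 1, 1, 1, 1, 1, 6]

Euclidean algorithm steps:
139 = 2 × 53 + 33
53 = 1 × 33 + 20
33 = 1 × 20 + 13
20 = 1 × 13 + 7
13 = 1 × 7 + 6
7 = 1 × 6 + 1
6 = 6 × 1 + 0
Continued fraction: [2; 1, 1, 1, 1, 1, 6]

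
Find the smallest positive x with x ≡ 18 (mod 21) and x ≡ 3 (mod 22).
333

Using Chinese Remainder Theorem:
M = 21 × 22 = 462
M1 = 22, M2 = 21
y1 = 22^(-1) mod 21 = 1
y2 = 21^(-1) mod 22 = 21
x = (18×22×1 + 3×21×21) mod 462 = 333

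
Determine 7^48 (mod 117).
1

Repeated squaring. Binary of 48 = 110000.
7^1 ≡ 7 (mod 117); 7^2 ≡ 49 (mod 117); 7^4 ≡ 61 (mod 117); 7^8 ≡ 94 (mod 117); 7^16 ≡ 61 (mod 117); 7^32 ≡ 94 (mod 117)
7^48 = 7^16 × 7^32 ≡ 1 (mod 117)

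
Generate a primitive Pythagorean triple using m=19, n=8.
(297, 304, 425)

Euclid's formula: a = m² - n², b = 2mn, c = m² + n²
m = 19, n = 8
a = 19² - 8² = 361 - 64 = 297
b = 2 × 19 × 8 = 304
c = 19² + 8² = 361 + 64 = 425
Verification: 297² + 304² = 88209 + 92416 = 180625 = 425² ✓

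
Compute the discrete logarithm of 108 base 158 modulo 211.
197

Baby-step giant-step with step n = ⌈√211⌉ = 15.
Baby steps 158^j mod 211 (j:value) for j=0..14: 0:1, 1:158, 2:66, 3:89, 4:136, 5:177, 6:114, 7:77, 8:139, 9:18, 10:101, 11:133, 12:125, 13:127, 14:21.
Giant-step multiplier: 158^(-15) ≡ 158^(210-15) = 158^195 ≡ 40 (mod 211).
Giant steps γ_i = 108·40^i mod 211: γ_0=108, γ_1=100, γ_2=202, γ_3=62, γ_4=159, γ_5=30, γ_6=145, γ_7=103, γ_8=111, γ_9=9, γ_10=149, γ_11=52, γ_12=181, γ_13=66 (in table at j=2).
x = i·n + j = 13·15 + 2 = 197.
Check: 158^197 ≡ 108 (mod 211).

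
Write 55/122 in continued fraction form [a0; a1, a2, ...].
[0; 2, 4, 1, 1, 2, 2]

Euclidean algorithm steps:
55 = 0 × 122 + 55
122 = 2 × 55 + 12
55 = 4 × 12 + 7
12 = 1 × 7 + 5
7 = 1 × 5 + 2
5 = 2 × 2 + 1
2 = 2 × 1 + 0
Continued fraction: [0; 2, 4, 1, 1, 2, 2]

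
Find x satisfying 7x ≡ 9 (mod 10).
x ≡ 7 (mod 10)

gcd(7, 10) = 1, which divides 9, so solutions exist.
Find 7^(-1) mod 10 by the extended Euclidean algorithm:
10 = 1 × 7 + 3  ⟹  3 = (1)·10 + (-1)·7
7 = 2 × 3 + 1  ⟹  1 = (-2)·10 + (3)·7
So (3)·7 ≡ 1 (mod 10), i.e. 7^(-1) ≡ 3 (mod 10).
x ≡ 3 × 9 = 27 ≡ 7 (mod 10).
Check: 7 × 7 = 49 ≡ 9 (mod 10).
Unique solution: x ≡ 7 (mod 10)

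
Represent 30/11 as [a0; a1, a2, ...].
[2; 1, 2, 1, 2]

Euclidean algorithm steps:
30 = 2 × 11 + 8
11 = 1 × 8 + 3
8 = 2 × 3 + 2
3 = 1 × 2 + 1
2 = 2 × 1 + 0
Continued fraction: [2; 1, 2, 1, 2]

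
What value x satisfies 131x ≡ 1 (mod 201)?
89

gcd(131, 201) = 1, so the inverse exists.
Extended Euclidean algorithm on (201, 131):
201 = 1 × 131 + 70  ⟹  70 = (1)·201 + (-1)·131
131 = 1 × 70 + 61  ⟹  61 = (-1)·201 + (2)·131
70 = 1 × 61 + 9  ⟹  9 = (2)·201 + (-3)·131
61 = 6 × 9 + 7  ⟹  7 = (-13)·201 + (20)·131
9 = 1 × 7 + 2  ⟹  2 = (15)·201 + (-23)·131
7 = 3 × 2 + 1  ⟹  1 = (-58)·201 + (89)·131
So (89)·131 ≡ 1 (mod 201), i.e. 131^(-1) ≡ 89 (mod 201).
Check: 131 × 89 = 11659 ≡ 1 (mod 201)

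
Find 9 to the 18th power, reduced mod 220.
201

Repeated squaring. Binary of 18 = 10010.
9^1 ≡ 9 (mod 220); 9^2 ≡ 81 (mod 220); 9^4 ≡ 181 (mod 220); 9^8 ≡ 201 (mod 220); 9^16 ≡ 141 (mod 220)
9^18 = 9^2 × 9^16 ≡ 201 (mod 220)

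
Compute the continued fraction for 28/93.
[0; 3, 3, 9]

Euclidean algorithm steps:
28 = 0 × 93 + 28
93 = 3 × 28 + 9
28 = 3 × 9 + 1
9 = 9 × 1 + 0
Continued fraction: [0; 3, 3, 9]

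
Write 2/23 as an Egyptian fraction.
1/12 + 1/276

Greedy algorithm:
2/23: ceiling(23/2) = 12, use 1/12
1/276: ceiling(276/1) = 276, use 1/276
Result: 2/23 = 1/12 + 1/276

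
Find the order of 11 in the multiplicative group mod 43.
7

43 is prime, so ord(11) divides φ(43) = 42.
Divisors of 42: 1, 2, 3, 6, 7, 14, 21, 42.
Repeated squaring: 11^1 ≡ 11, 11^2 ≡ 35, 11^4 ≡ 21, 11^8 ≡ 11, 11^16 ≡ 35, 11^32 ≡ 21 (mod 43).
Test 11^d mod 43 for each divisor d in increasing order:
11^1 ≡ 11
11^2 ≡ 35
11^3 = 11^2·11^1 ≡ 41
11^6 = 11^4·11^2 ≡ 4
11^7 = 11^4·11^2·11^1 ≡ 1  ← first divisor giving 1
The order is 7.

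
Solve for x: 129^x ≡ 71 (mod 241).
239

Baby-step giant-step with step n = ⌈√241⌉ = 16.
Baby steps 129^j mod 241 (j:value) for j=0..15: 0:1, 1:129, 2:12, 3:102, 4:144, 5:19, 6:41, 7:228, 8:10, 9:85, 10:120, 11:56, 12:235, 13:190, 14:169, 15:111.
Giant-step multiplier: 129^(-16) ≡ 129^(240-16) = 129^224 ≡ 94 (mod 241).
Giant steps γ_i = 71·94^i mod 241: γ_0=71, γ_1=167, γ_2=33, γ_3=210, γ_4=219, γ_5=101, γ_6=95, γ_7=13, γ_8=17, γ_9=152, γ_10=69, γ_11=220, γ_12=195, γ_13=14, γ_14=111 (in table at j=15).
x = i·n + j = 14·16 + 15 = 239.
Check: 129^239 ≡ 71 (mod 241).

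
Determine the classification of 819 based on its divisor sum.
deficient

Proper divisors of 819: sum = 1 + 3 + 7 + 9 + 13 + 21 + 39 + 63 + 91 + 117 + 273 = 637
Since 637 < 819, 819 is deficient.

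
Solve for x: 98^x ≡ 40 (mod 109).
83

Baby-step giant-step with step n = ⌈√109⌉ = 11.
Baby steps 98^j mod 109 (j:value) for j=0..10: 0:1, 1:98, 2:12, 3:86, 4:35, 5:51, 6:93, 7:67, 8:26, 9:41, 10:94.
Giant-step multiplier: 98^(-11) ≡ 98^(108-11) = 98^97 ≡ 37 (mod 109).
Giant steps γ_i = 40·37^i mod 109: γ_0=40, γ_1=63, γ_2=42, γ_3=28, γ_4=55, γ_5=73, γ_6=85, γ_7=93 (in table at j=6).
x = i·n + j = 7·11 + 6 = 83.
Check: 98^83 ≡ 40 (mod 109).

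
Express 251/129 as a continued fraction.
[1; 1, 17, 2, 3]

Euclidean algorithm steps:
251 = 1 × 129 + 122
129 = 1 × 122 + 7
122 = 17 × 7 + 3
7 = 2 × 3 + 1
3 = 3 × 1 + 0
Continued fraction: [1; 1, 17, 2, 3]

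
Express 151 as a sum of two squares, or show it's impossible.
Not possible

Factorization: 151 = 151
By Fermat: n is sum of two squares iff every prime p ≡ 3 (mod 4) appears to even power.
Prime(s) ≡ 3 (mod 4) with odd exponent: [(151, 1)]
Therefore 151 cannot be expressed as a² + b².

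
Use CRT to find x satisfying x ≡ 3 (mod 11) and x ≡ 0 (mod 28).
168

Using Chinese Remainder Theorem:
M = 11 × 28 = 308
M1 = 28, M2 = 11
y1 = 28^(-1) mod 11 = 2
y2 = 11^(-1) mod 28 = 23
x = (3×28×2 + 0×11×23) mod 308 = 168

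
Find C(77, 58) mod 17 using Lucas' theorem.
8

Using Lucas' theorem:
Write n=77 and k=58 in base 17:
n in base 17: [4, 9]
k in base 17: [3, 7]
C(77,58) mod 17 = ∏ C(n_i, k_i) mod 17
Digit binomials (mod 17): C(4,3) = 4; C(9,7) = 36 ≡ 2
Product: 4 × 2 = 8 ≡ 8 (mod 17)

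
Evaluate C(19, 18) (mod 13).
6

Using Lucas' theorem:
Write n=19 and k=18 in base 13:
n in base 13: [1, 6]
k in base 13: [1, 5]
C(19,18) mod 13 = ∏ C(n_i, k_i) mod 13
Digit binomials (mod 13): C(1,1) = 1; C(6,5) = 6
Product: 1 × 6 = 6 ≡ 6 (mod 13)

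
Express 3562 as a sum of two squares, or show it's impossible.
9² + 59² (a=9, b=59)

Factorization: 3562 = 2 × 13 × 137
By Fermat: n is sum of two squares iff every prime p ≡ 3 (mod 4) appears to even power.
All primes ≡ 3 (mod 4) appear to even power.
Search a = 0, 1, 2, … for 3562 - a² a perfect square: first hit at a = 9: 3562 - 81 = 3481 = 59².
3562 = 9² + 59² = 81 + 3481 ✓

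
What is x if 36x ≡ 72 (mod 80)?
x ≡ 2 (mod 20)

gcd(36, 80) = 4, which divides 72, so solutions exist.
Divide through by 4: 9x ≡ 18 (mod 20).
Find 9^(-1) mod 20 by the extended Euclidean algorithm:
20 = 2 × 9 + 2  ⟹  2 = (1)·20 + (-2)·9
9 = 4 × 2 + 1  ⟹  1 = (-4)·20 + (9)·9
So (9)·9 ≡ 1 (mod 20), i.e. 9^(-1) ≡ 9 (mod 20).
x ≡ 9 × 18 = 162 ≡ 2 (mod 20).
Check: 36 × 2 = 72 ≡ 72 (mod 80).
x ≡ 2 (mod 20), giving 4 solutions mod 80.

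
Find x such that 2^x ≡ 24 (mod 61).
9

Baby-step giant-step with step n = ⌈√61⌉ = 8.
Baby steps 2^j mod 61 (j:value) for j=0..7: 0:1, 1:2, 2:4, 3:8, 4:16, 5:32, 6:3, 7:6.
Giant-step multiplier: 2^(-8) ≡ 2^(60-8) = 2^52 ≡ 56 (mod 61).
Giant steps γ_i = 24·56^i mod 61: γ_0=24, γ_1=2 (in table at j=1).
x = i·n + j = 1·8 + 1 = 9.
Check: 2^9 ≡ 24 (mod 61).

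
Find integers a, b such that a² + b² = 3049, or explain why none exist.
32² + 45² (a=32, b=45)

Factorization: 3049 = 3049
By Fermat: n is sum of two squares iff every prime p ≡ 3 (mod 4) appears to even power.
All primes ≡ 3 (mod 4) appear to even power.
Search a = 0, 1, 2, … for 3049 - a² a perfect square: first hit at a = 32: 3049 - 1024 = 2025 = 45².
3049 = 32² + 45² = 1024 + 2025 ✓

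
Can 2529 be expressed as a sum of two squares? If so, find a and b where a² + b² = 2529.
15² + 48² (a=15, b=48)

Factorization: 2529 = 3^2 × 281
By Fermat: n is sum of two squares iff every prime p ≡ 3 (mod 4) appears to even power.
All primes ≡ 3 (mod 4) appear to even power.
Search a = 0, 1, 2, … for 2529 - a² a perfect square: first hit at a = 15: 2529 - 225 = 2304 = 48².
2529 = 15² + 48² = 225 + 2304 ✓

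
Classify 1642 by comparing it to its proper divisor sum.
deficient

Proper divisors of 1642: sum = 1 + 2 + 821 = 824
Since 824 < 1642, 1642 is deficient.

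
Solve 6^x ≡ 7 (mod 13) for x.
7

Baby-step giant-step with step n = ⌈√13⌉ = 4.
Baby steps 6^j mod 13 (j:value) for j=0..3: 0:1, 1:6, 2:10, 3:8.
Giant-step multiplier: 6^(-4) ≡ 6^(12-4) = 6^8 ≡ 3 (mod 13).
Giant steps γ_i = 7·3^i mod 13: γ_0=7, γ_1=8 (in table at j=3).
x = i·n + j = 1·4 + 3 = 7.
Check: 6^7 ≡ 7 (mod 13).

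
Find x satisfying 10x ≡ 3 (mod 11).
x ≡ 8 (mod 11)

gcd(10, 11) = 1, which divides 3, so solutions exist.
Find 10^(-1) mod 11 by the extended Euclidean algorithm:
11 = 1 × 10 + 1  ⟹  1 = (1)·11 + (-1)·10
So (-1)·10 ≡ 1 (mod 11), i.e. 10^(-1) ≡ -1 ≡ 10 (mod 11).
x ≡ 10 × 3 = 30 ≡ 8 (mod 11).
Check: 10 × 8 = 80 ≡ 3 (mod 11).
Unique solution: x ≡ 8 (mod 11)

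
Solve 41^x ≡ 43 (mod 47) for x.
7

Baby-step giant-step with step n = ⌈√47⌉ = 7.
Baby steps 41^j mod 47 (j:value) for j=0..6: 0:1, 1:41, 2:36, 3:19, 4:27, 5:26, 6:32.
Giant-step multiplier: 41^(-7) ≡ 41^(46-7) = 41^39 ≡ 35 (mod 47).
Giant steps γ_i = 43·35^i mod 47: γ_0=43, γ_1=1 (in table at j=0).
x = i·n + j = 1·7 + 0 = 7.
Check: 41^7 ≡ 43 (mod 47).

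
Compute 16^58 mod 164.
160

Repeated squaring. Binary of 58 = 111010.
16^1 ≡ 16 (mod 164); 16^2 ≡ 92 (mod 164); 16^4 ≡ 100 (mod 164); 16^8 ≡ 160 (mod 164); 16^16 ≡ 16 (mod 164); 16^32 ≡ 92 (mod 164)
16^58 = 16^2 × 16^8 × 16^16 × 16^32 ≡ 160 (mod 164)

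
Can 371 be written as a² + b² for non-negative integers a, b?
Not possible

Factorization: 371 = 7 × 53
By Fermat: n is sum of two squares iff every prime p ≡ 3 (mod 4) appears to even power.
Prime(s) ≡ 3 (mod 4) with odd exponent: [(7, 1)]
Therefore 371 cannot be expressed as a² + b².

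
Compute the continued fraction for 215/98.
[2; 5, 6, 3]

Euclidean algorithm steps:
215 = 2 × 98 + 19
98 = 5 × 19 + 3
19 = 6 × 3 + 1
3 = 3 × 1 + 0
Continued fraction: [2; 5, 6, 3]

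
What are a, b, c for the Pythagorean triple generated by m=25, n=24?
(49, 1200, 1201)

Euclid's formula: a = m² - n², b = 2mn, c = m² + n²
m = 25, n = 24
a = 25² - 24² = 625 - 576 = 49
b = 2 × 25 × 24 = 1200
c = 25² + 24² = 625 + 576 = 1201
Verification: 49² + 1200² = 2401 + 1440000 = 1442401 = 1201² ✓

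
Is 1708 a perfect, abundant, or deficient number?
abundant

Proper divisors of 1708: sum = 1 + 2 + 4 + 7 + 14 + 28 + 61 + 122 + 244 + 427 + 854 = 1764
Since 1764 > 1708, 1708 is abundant.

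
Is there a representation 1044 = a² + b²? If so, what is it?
12² + 30² (a=12, b=30)

Factorization: 1044 = 2^2 × 3^2 × 29
By Fermat: n is sum of two squares iff every prime p ≡ 3 (mod 4) appears to even power.
All primes ≡ 3 (mod 4) appear to even power.
Search a = 0, 1, 2, … for 1044 - a² a perfect square: first hit at a = 12: 1044 - 144 = 900 = 30².
1044 = 12² + 30² = 144 + 900 ✓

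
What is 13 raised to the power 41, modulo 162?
97

Repeated squaring. Binary of 41 = 101001.
13^1 ≡ 13 (mod 162); 13^2 ≡ 7 (mod 162); 13^4 ≡ 49 (mod 162); 13^8 ≡ 133 (mod 162); 13^16 ≡ 31 (mod 162); 13^32 ≡ 151 (mod 162)
13^41 = 13^1 × 13^8 × 13^32 ≡ 97 (mod 162)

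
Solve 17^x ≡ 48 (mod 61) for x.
50

Baby-step giant-step with step n = ⌈√61⌉ = 8.
Baby steps 17^j mod 61 (j:value) for j=0..7: 0:1, 1:17, 2:45, 3:33, 4:12, 5:21, 6:52, 7:30.
Giant-step multiplier: 17^(-8) ≡ 17^(60-8) = 17^52 ≡ 25 (mod 61).
Giant steps γ_i = 48·25^i mod 61: γ_0=48, γ_1=41, γ_2=49, γ_3=5, γ_4=3, γ_5=14, γ_6=45 (in table at j=2).
x = i·n + j = 6·8 + 2 = 50.
Check: 17^50 ≡ 48 (mod 61).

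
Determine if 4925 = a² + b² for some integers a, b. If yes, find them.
5² + 70² (a=5, b=70)

Factorization: 4925 = 5^2 × 197
By Fermat: n is sum of two squares iff every prime p ≡ 3 (mod 4) appears to even power.
All primes ≡ 3 (mod 4) appear to even power.
Search a = 0, 1, 2, … for 4925 - a² a perfect square: first hit at a = 5: 4925 - 25 = 4900 = 70².
4925 = 5² + 70² = 25 + 4900 ✓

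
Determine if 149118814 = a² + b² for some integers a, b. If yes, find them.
Not possible

Factorization: 149118814 = 2 × 13 × 179^3
By Fermat: n is sum of two squares iff every prime p ≡ 3 (mod 4) appears to even power.
Prime(s) ≡ 3 (mod 4) with odd exponent: [(179, 3)]
Therefore 149118814 cannot be expressed as a² + b².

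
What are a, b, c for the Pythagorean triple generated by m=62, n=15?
(3619, 1860, 4069)

Euclid's formula: a = m² - n², b = 2mn, c = m² + n²
m = 62, n = 15
a = 62² - 15² = 3844 - 225 = 3619
b = 2 × 62 × 15 = 1860
c = 62² + 15² = 3844 + 225 = 4069
Verification: 3619² + 1860² = 13097161 + 3459600 = 16556761 = 4069² ✓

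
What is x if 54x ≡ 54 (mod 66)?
x ≡ 1 (mod 11)

gcd(54, 66) = 6, which divides 54, so solutions exist.
Divide through by 6: 9x ≡ 9 (mod 11).
Find 9^(-1) mod 11 by the extended Euclidean algorithm:
11 = 1 × 9 + 2  ⟹  2 = (1)·11 + (-1)·9
9 = 4 × 2 + 1  ⟹  1 = (-4)·11 + (5)·9
So (5)·9 ≡ 1 (mod 11), i.e. 9^(-1) ≡ 5 (mod 11).
x ≡ 5 × 9 = 45 ≡ 1 (mod 11).
Check: 54 × 1 = 54 ≡ 54 (mod 66).
x ≡ 1 (mod 11), giving 6 solutions mod 66.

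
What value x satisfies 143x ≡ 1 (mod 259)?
96

gcd(143, 259) = 1, so the inverse exists.
Extended Euclidean algorithm on (259, 143):
259 = 1 × 143 + 116  ⟹  116 = (1)·259 + (-1)·143
143 = 1 × 116 + 27  ⟹  27 = (-1)·259 + (2)·143
116 = 4 × 27 + 8  ⟹  8 = (5)·259 + (-9)·143
27 = 3 × 8 + 3  ⟹  3 = (-16)·259 + (29)·143
8 = 2 × 3 + 2  ⟹  2 = (37)·259 + (-67)·143
3 = 1 × 2 + 1  ⟹  1 = (-53)·259 + (96)·143
So (96)·143 ≡ 1 (mod 259), i.e. 143^(-1) ≡ 96 (mod 259).
Check: 143 × 96 = 13728 ≡ 1 (mod 259)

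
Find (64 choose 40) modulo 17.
14

Using Lucas' theorem:
Write n=64 and k=40 in base 17:
n in base 17: [3, 13]
k in base 17: [2, 6]
C(64,40) mod 17 = ∏ C(n_i, k_i) mod 17
Digit binomials (mod 17): C(3,2) = 3; C(13,6) = 1716 ≡ 16
Product: 3 × 16 = 48 ≡ 14 (mod 17)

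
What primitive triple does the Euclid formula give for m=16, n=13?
(87, 416, 425)

Euclid's formula: a = m² - n², b = 2mn, c = m² + n²
m = 16, n = 13
a = 16² - 13² = 256 - 169 = 87
b = 2 × 16 × 13 = 416
c = 16² + 13² = 256 + 169 = 425
Verification: 87² + 416² = 7569 + 173056 = 180625 = 425² ✓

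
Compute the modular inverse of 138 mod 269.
154

gcd(138, 269) = 1, so the inverse exists.
Extended Euclidean algorithm on (269, 138):
269 = 1 × 138 + 131  ⟹  131 = (1)·269 + (-1)·138
138 = 1 × 131 + 7  ⟹  7 = (-1)·269 + (2)·138
131 = 18 × 7 + 5  ⟹  5 = (19)·269 + (-37)·138
7 = 1 × 5 + 2  ⟹  2 = (-20)·269 + (39)·138
5 = 2 × 2 + 1  ⟹  1 = (59)·269 + (-115)·138
So (-115)·138 ≡ 1 (mod 269), i.e. 138^(-1) ≡ -115 ≡ 154 (mod 269).
Check: 138 × 154 = 21252 ≡ 1 (mod 269)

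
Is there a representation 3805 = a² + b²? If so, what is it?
18² + 59² (a=18, b=59)

Factorization: 3805 = 5 × 761
By Fermat: n is sum of two squares iff every prime p ≡ 3 (mod 4) appears to even power.
All primes ≡ 3 (mod 4) appear to even power.
Search a = 0, 1, 2, … for 3805 - a² a perfect square: first hit at a = 18: 3805 - 324 = 3481 = 59².
3805 = 18² + 59² = 324 + 3481 ✓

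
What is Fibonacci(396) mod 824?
136

Matrix identity: Q^n = [[F_(n+1), F_n], [F_n, F_(n-1)]] with Q = [[1,1],[1,0]].
n = 396 = 110001100₂. Square-and-multiply, entries mod 824:
Q^1 = [[1,1],[1,0]]
Q^3 = (Q^1)²·Q = [[3,2],[2,1]]
Q^6 = (Q^3)² = [[13,8],[8,5]]
Q^12 = (Q^6)² = [[233,144],[144,89]]
Q^24 = (Q^12)² = [[41,224],[224,641]]
Q^49 = (Q^24)²·Q = [[273,769],[769,328]]
Q^99 = (Q^49)²·Q = [[3,98],[98,729]]
Q^198 = (Q^99)² = [[549,48],[48,501]]
Q^396 = (Q^198)² = [[473,136],[136,337]]
F_396 mod 824 = Q^396[0][1] = 136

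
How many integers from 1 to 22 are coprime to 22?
10

22 = 2 × 11
φ(n) = n × ∏(1 - 1/p) for each prime p dividing n
φ(22) = 22 × (1 - 1/2) × (1 - 1/11) = 10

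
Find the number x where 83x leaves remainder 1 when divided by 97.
90

gcd(83, 97) = 1, so the inverse exists.
Extended Euclidean algorithm on (97, 83):
97 = 1 × 83 + 14  ⟹  14 = (1)·97 + (-1)·83
83 = 5 × 14 + 13  ⟹  13 = (-5)·97 + (6)·83
14 = 1 × 13 + 1  ⟹  1 = (6)·97 + (-7)·83
So (-7)·83 ≡ 1 (mod 97), i.e. 83^(-1) ≡ -7 ≡ 90 (mod 97).
Check: 83 × 90 = 7470 ≡ 1 (mod 97)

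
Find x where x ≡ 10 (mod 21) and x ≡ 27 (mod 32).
283

Using Chinese Remainder Theorem:
M = 21 × 32 = 672
M1 = 32, M2 = 21
y1 = 32^(-1) mod 21 = 2
y2 = 21^(-1) mod 32 = 29
x = (10×32×2 + 27×21×29) mod 672 = 283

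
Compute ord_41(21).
20

41 is prime, so ord(21) divides φ(41) = 40.
Divisors of 40: 1, 2, 4, 5, 8, 10, 20, 40.
Repeated squaring: 21^1 ≡ 21, 21^2 ≡ 31, 21^4 ≡ 18, 21^8 ≡ 37, 21^16 ≡ 16, 21^32 ≡ 10 (mod 41).
Test 21^d mod 41 for each divisor d in increasing order:
21^1 ≡ 21
21^2 ≡ 31
21^4 ≡ 18
21^5 = 21^4·21^1 ≡ 9
21^8 ≡ 37
21^10 = 21^8·21^2 ≡ 40
21^20 = 21^16·21^4 ≡ 1  ← first divisor giving 1
The order is 20.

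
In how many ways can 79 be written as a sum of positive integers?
13848650

p(n) counts ways to write n as a sum of positive integers (order ignored).
Euler's pentagonal recurrence: p(k) = p(k-1) + p(k-2) - p(k-5) - p(k-7) + p(k-12) + p(k-15) - ... (offsets j(3j∓1)/2, signs ++--, p(0)=1, p(<0)=0).
DP table for k = 0..78: p(0)=1, p(1)=1, p(2)=2, p(3)=3, p(4)=5, p(5)=7, p(6)=11, p(7)=15, p(8)=22, p(9)=30, p(10)=42, p(11)=56, p(12)=77, p(13)=101, p(14)=135, p(15)=176, p(16)=231, p(17)=297, p(18)=385, p(19)=490, p(20)=627, p(21)=792, p(22)=1002, p(23)=1255, p(24)=1575, p(25)=1958, p(26)=2436, p(27)=3010, p(28)=3718, p(29)=4565, p(30)=5604, p(31)=6842, p(32)=8349, p(33)=10143, p(34)=12310, p(35)=14883, p(36)=17977, p(37)=21637, p(38)=26015, p(39)=31185, p(40)=37338, p(41)=44583, p(42)=53174, p(43)=63261, p(44)=75175, p(45)=89134, p(46)=105558, p(47)=124754, p(48)=147273, p(49)=173525, p(50)=204226, p(51)=239943, p(52)=281589, p(53)=329931, p(54)=386155, p(55)=451276, p(56)=526823, p(57)=614154, p(58)=715220, p(59)=831820, p(60)=966467, p(61)=1121505, p(62)=1300156, p(63)=1505499, p(64)=1741630, p(65)=2012558, p(66)=2323520, p(67)=2679689, p(68)=3087735, p(69)=3554345, p(70)=4087968, p(71)=4697205, p(72)=5392783, p(73)=6185689, p(74)=7089500, p(75)=8118264, p(76)=9289091, p(77)=10619863, p(78)=12132164.
Final step: p(79) = p(78) + p(77) - p(74) - p(72) + p(67) + p(64) - p(57) - p(53) + p(44) + p(39) - p(28) - p(22) + p(9) + p(2)
= 12132164 + 10619863 - 7089500 - 5392783 + 2679689 + 1741630 - 614154 - 329931 + 75175 + 31185 - 3718 - 1002 + 30 + 2
= 13848650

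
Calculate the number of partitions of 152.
49686288421

p(n) counts ways to write n as a sum of positive integers (order ignored).
Euler's pentagonal recurrence: p(k) = p(k-1) + p(k-2) - p(k-5) - p(k-7) + p(k-12) + p(k-15) - ... (offsets j(3j∓1)/2, signs ++--, p(0)=1, p(<0)=0).
DP table for k = 0..151: p(0)=1, p(1)=1, p(2)=2, p(3)=3, p(4)=5, p(5)=7, p(6)=11, p(7)=15, p(8)=22, p(9)=30, p(10)=42, p(11)=56, p(12)=77, p(13)=101, p(14)=135, p(15)=176, p(16)=231, p(17)=297, p(18)=385, p(19)=490, p(20)=627, p(21)=792, p(22)=1002, p(23)=1255, p(24)=1575, p(25)=1958, p(26)=2436, p(27)=3010, p(28)=3718, p(29)=4565, p(30)=5604, p(31)=6842, p(32)=8349, p(33)=10143, p(34)=12310, p(35)=14883, p(36)=17977, p(37)=21637, p(38)=26015, p(39)=31185, p(40)=37338, p(41)=44583, p(42)=53174, p(43)=63261, p(44)=75175, p(45)=89134, p(46)=105558, p(47)=124754, p(48)=147273, p(49)=173525, p(50)=204226, p(51)=239943, p(52)=281589, p(53)=329931, p(54)=386155, p(55)=451276, p(56)=526823, p(57)=614154, p(58)=715220, p(59)=831820, p(60)=966467, p(61)=1121505, p(62)=1300156, p(63)=1505499, p(64)=1741630, p(65)=2012558, p(66)=2323520, p(67)=2679689, p(68)=3087735, p(69)=3554345, p(70)=4087968, p(71)=4697205, p(72)=5392783, p(73)=6185689, p(74)=7089500, p(75)=8118264, p(76)=9289091, p(77)=10619863, p(78)=12132164, p(79)=13848650, p(80)=15796476, p(81)=18004327, p(82)=20506255, p(83)=23338469, p(84)=26543660, p(85)=30167357, p(86)=34262962, p(87)=38887673, p(88)=44108109, p(89)=49995925, p(90)=56634173, p(91)=64112359, p(92)=72533807, p(93)=82010177, p(94)=92669720, p(95)=104651419, p(96)=118114304, p(97)=133230930, p(98)=150198136, p(99)=169229875, p(100)=190569292, p(101)=214481126, p(102)=241265379, p(103)=271248950, p(104)=304801365, p(105)=342325709, p(106)=384276336, p(107)=431149389, p(108)=483502844, p(109)=541946240, p(110)=607163746, p(111)=679903203, p(112)=761002156, p(113)=851376628, p(114)=952050665, p(115)=1064144451, p(116)=1188908248, p(117)=1327710076, p(118)=1482074143, p(119)=1653668665, p(120)=1844349560, p(121)=2056148051, p(122)=2291320912, p(123)=2552338241, p(124)=2841940500, p(125)=3163127352, p(126)=3519222692, p(127)=3913864295, p(128)=4351078600, p(129)=4835271870, p(130)=5371315400, p(131)=5964539504, p(132)=6620830889, p(133)=7346629512, p(134)=8149040695, p(135)=9035836076, p(136)=10015581680, p(137)=11097645016, p(138)=12292341831, p(139)=13610949895, p(140)=15065878135, p(141)=16670689208, p(142)=18440293320, p(143)=20390982757, p(144)=22540654445, p(145)=24908858009, p(146)=27517052599, p(147)=30388671978, p(148)=33549419497, p(149)=37027355200, p(150)=40853235313, p(151)=45060624582.
Final step: p(152) = p(151) + p(150) - p(147) - p(145) + p(140) + p(137) - p(130) - p(126) + p(117) + p(112) - p(101) - p(95) + p(82) + p(75) - p(60) - p(52) + p(35) + p(26) - p(7)
= 45060624582 + 40853235313 - 30388671978 - 24908858009 + 15065878135 + 11097645016 - 5371315400 - 3519222692 + 1327710076 + 761002156 - 214481126 - 104651419 + 20506255 + 8118264 - 966467 - 281589 + 14883 + 2436 - 15
= 49686288421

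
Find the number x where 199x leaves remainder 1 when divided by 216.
127

gcd(199, 216) = 1, so the inverse exists.
Extended Euclidean algorithm on (216, 199):
216 = 1 × 199 + 17  ⟹  17 = (1)·216 + (-1)·199
199 = 11 × 17 + 12  ⟹  12 = (-11)·216 + (12)·199
17 = 1 × 12 + 5  ⟹  5 = (12)·216 + (-13)·199
12 = 2 × 5 + 2  ⟹  2 = (-35)·216 + (38)·199
5 = 2 × 2 + 1  ⟹  1 = (82)·216 + (-89)·199
So (-89)·199 ≡ 1 (mod 216), i.e. 199^(-1) ≡ -89 ≡ 127 (mod 216).
Check: 199 × 127 = 25273 ≡ 1 (mod 216)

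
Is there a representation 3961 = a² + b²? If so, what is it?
19² + 60² (a=19, b=60)

Factorization: 3961 = 17 × 233
By Fermat: n is sum of two squares iff every prime p ≡ 3 (mod 4) appears to even power.
All primes ≡ 3 (mod 4) appear to even power.
Search a = 0, 1, 2, … for 3961 - a² a perfect square: first hit at a = 19: 3961 - 361 = 3600 = 60².
3961 = 19² + 60² = 361 + 3600 ✓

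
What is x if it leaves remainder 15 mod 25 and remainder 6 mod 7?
90

Using Chinese Remainder Theorem:
M = 25 × 7 = 175
M1 = 7, M2 = 25
y1 = 7^(-1) mod 25 = 18
y2 = 25^(-1) mod 7 = 2
x = (15×7×18 + 6×25×2) mod 175 = 90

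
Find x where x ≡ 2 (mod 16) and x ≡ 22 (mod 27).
130

Using Chinese Remainder Theorem:
M = 16 × 27 = 432
M1 = 27, M2 = 16
y1 = 27^(-1) mod 16 = 3
y2 = 16^(-1) mod 27 = 22
x = (2×27×3 + 22×16×22) mod 432 = 130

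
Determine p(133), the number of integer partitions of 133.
7346629512

p(n) counts ways to write n as a sum of positive integers (order ignored).
Euler's pentagonal recurrence: p(k) = p(k-1) + p(k-2) - p(k-5) - p(k-7) + p(k-12) + p(k-15) - ... (offsets j(3j∓1)/2, signs ++--, p(0)=1, p(<0)=0).
DP table for k = 0..132: p(0)=1, p(1)=1, p(2)=2, p(3)=3, p(4)=5, p(5)=7, p(6)=11, p(7)=15, p(8)=22, p(9)=30, p(10)=42, p(11)=56, p(12)=77, p(13)=101, p(14)=135, p(15)=176, p(16)=231, p(17)=297, p(18)=385, p(19)=490, p(20)=627, p(21)=792, p(22)=1002, p(23)=1255, p(24)=1575, p(25)=1958, p(26)=2436, p(27)=3010, p(28)=3718, p(29)=4565, p(30)=5604, p(31)=6842, p(32)=8349, p(33)=10143, p(34)=12310, p(35)=14883, p(36)=17977, p(37)=21637, p(38)=26015, p(39)=31185, p(40)=37338, p(41)=44583, p(42)=53174, p(43)=63261, p(44)=75175, p(45)=89134, p(46)=105558, p(47)=124754, p(48)=147273, p(49)=173525, p(50)=204226, p(51)=239943, p(52)=281589, p(53)=329931, p(54)=386155, p(55)=451276, p(56)=526823, p(57)=614154, p(58)=715220, p(59)=831820, p(60)=966467, p(61)=1121505, p(62)=1300156, p(63)=1505499, p(64)=1741630, p(65)=2012558, p(66)=2323520, p(67)=2679689, p(68)=3087735, p(69)=3554345, p(70)=4087968, p(71)=4697205, p(72)=5392783, p(73)=6185689, p(74)=7089500, p(75)=8118264, p(76)=9289091, p(77)=10619863, p(78)=12132164, p(79)=13848650, p(80)=15796476, p(81)=18004327, p(82)=20506255, p(83)=23338469, p(84)=26543660, p(85)=30167357, p(86)=34262962, p(87)=38887673, p(88)=44108109, p(89)=49995925, p(90)=56634173, p(91)=64112359, p(92)=72533807, p(93)=82010177, p(94)=92669720, p(95)=104651419, p(96)=118114304, p(97)=133230930, p(98)=150198136, p(99)=169229875, p(100)=190569292, p(101)=214481126, p(102)=241265379, p(103)=271248950, p(104)=304801365, p(105)=342325709, p(106)=384276336, p(107)=431149389, p(108)=483502844, p(109)=541946240, p(110)=607163746, p(111)=679903203, p(112)=761002156, p(113)=851376628, p(114)=952050665, p(115)=1064144451, p(116)=1188908248, p(117)=1327710076, p(118)=1482074143, p(119)=1653668665, p(120)=1844349560, p(121)=2056148051, p(122)=2291320912, p(123)=2552338241, p(124)=2841940500, p(125)=3163127352, p(126)=3519222692, p(127)=3913864295, p(128)=4351078600, p(129)=4835271870, p(130)=5371315400, p(131)=5964539504, p(132)=6620830889.
Final step: p(133) = p(132) + p(131) - p(128) - p(126) + p(121) + p(118) - p(111) - p(107) + p(98) + p(93) - p(82) - p(76) + p(63) + p(56) - p(41) - p(33) + p(16) + p(7)
= 6620830889 + 5964539504 - 4351078600 - 3519222692 + 2056148051 + 1482074143 - 679903203 - 431149389 + 150198136 + 82010177 - 20506255 - 9289091 + 1505499 + 526823 - 44583 - 10143 + 231 + 15
= 7346629512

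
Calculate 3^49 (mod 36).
27

Repeated squaring. Binary of 49 = 110001.
3^1 ≡ 3 (mod 36); 3^2 ≡ 9 (mod 36); 3^4 ≡ 9 (mod 36); 3^8 ≡ 9 (mod 36); 3^16 ≡ 9 (mod 36); 3^32 ≡ 9 (mod 36)
3^49 = 3^1 × 3^16 × 3^32 ≡ 27 (mod 36)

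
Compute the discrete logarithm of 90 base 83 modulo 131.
41

Baby-step giant-step with step n = ⌈√131⌉ = 12.
Baby steps 83^j mod 131 (j:value) for j=0..11: 0:1, 1:83, 2:77, 3:103, 4:34, 5:71, 6:129, 7:96, 8:108, 9:56, 10:63, 11:120.
Giant-step multiplier: 83^(-12) ≡ 83^(130-12) = 83^118 ≡ 33 (mod 131).
Giant steps γ_i = 90·33^i mod 131: γ_0=90, γ_1=88, γ_2=22, γ_3=71 (in table at j=5).
x = i·n + j = 3·12 + 5 = 41.
Check: 83^41 ≡ 90 (mod 131).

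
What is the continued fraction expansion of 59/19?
[3; 9, 2]

Euclidean algorithm steps:
59 = 3 × 19 + 2
19 = 9 × 2 + 1
2 = 2 × 1 + 0
Continued fraction: [3; 9, 2]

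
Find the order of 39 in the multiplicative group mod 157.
13

157 is prime, so ord(39) divides φ(157) = 156.
Divisors of 156: 1, 2, 3, 4, 6, 12, 13, 26, 39, 52, 78, 156.
Repeated squaring: 39^1 ≡ 39, 39^2 ≡ 108, 39^4 ≡ 46, 39^8 ≡ 75, 39^16 ≡ 130, 39^32 ≡ 101, 39^64 ≡ 153, 39^128 ≡ 16 (mod 157).
Test 39^d mod 157 for each divisor d in increasing order:
39^1 ≡ 39
39^2 ≡ 108
39^3 = 39^2·39^1 ≡ 130
39^4 ≡ 46
39^6 = 39^4·39^2 ≡ 101
39^12 = 39^8·39^4 ≡ 153
39^13 = 39^8·39^4·39^1 ≡ 1  ← first divisor giving 1
The order is 13.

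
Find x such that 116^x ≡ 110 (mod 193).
166

Baby-step giant-step with step n = ⌈√193⌉ = 14.
Baby steps 116^j mod 193 (j:value) for j=0..13: 0:1, 1:116, 2:139, 3:105, 4:21, 5:120, 6:24, 7:82, 8:55, 9:11, 10:118, 11:178, 12:190, 13:38.
Giant-step multiplier: 116^(-14) ≡ 116^(192-14) = 116^178 ≡ 56 (mod 193).
Giant steps γ_i = 110·56^i mod 193: γ_0=110, γ_1=177, γ_2=69, γ_3=4, γ_4=31, γ_5=192, γ_6=137, γ_7=145, γ_8=14, γ_9=12, γ_10=93, γ_11=190 (in table at j=12).
x = i·n + j = 11·14 + 12 = 166.
Check: 116^166 ≡ 110 (mod 193).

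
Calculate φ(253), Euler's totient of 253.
220

253 = 11 × 23
φ(n) = n × ∏(1 - 1/p) for each prime p dividing n
φ(253) = 253 × (1 - 1/11) × (1 - 1/23) = 220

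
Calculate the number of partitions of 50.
204226

p(n) counts ways to write n as a sum of positive integers (order ignored).
Euler's pentagonal recurrence: p(k) = p(k-1) + p(k-2) - p(k-5) - p(k-7) + p(k-12) + p(k-15) - ... (offsets j(3j∓1)/2, signs ++--, p(0)=1, p(<0)=0).
DP table for k = 0..49: p(0)=1, p(1)=1, p(2)=2, p(3)=3, p(4)=5, p(5)=7, p(6)=11, p(7)=15, p(8)=22, p(9)=30, p(10)=42, p(11)=56, p(12)=77, p(13)=101, p(14)=135, p(15)=176, p(16)=231, p(17)=297, p(18)=385, p(19)=490, p(20)=627, p(21)=792, p(22)=1002, p(23)=1255, p(24)=1575, p(25)=1958, p(26)=2436, p(27)=3010, p(28)=3718, p(29)=4565, p(30)=5604, p(31)=6842, p(32)=8349, p(33)=10143, p(34)=12310, p(35)=14883, p(36)=17977, p(37)=21637, p(38)=26015, p(39)=31185, p(40)=37338, p(41)=44583, p(42)=53174, p(43)=63261, p(44)=75175, p(45)=89134, p(46)=105558, p(47)=124754, p(48)=147273, p(49)=173525.
Final step: p(50) = p(49) + p(48) - p(45) - p(43) + p(38) + p(35) - p(28) - p(24) + p(15) + p(10)
= 173525 + 147273 - 89134 - 63261 + 26015 + 14883 - 3718 - 1575 + 176 + 42
= 204226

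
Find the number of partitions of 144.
22540654445

p(n) counts ways to write n as a sum of positive integers (order ignored).
Euler's pentagonal recurrence: p(k) = p(k-1) + p(k-2) - p(k-5) - p(k-7) + p(k-12) + p(k-15) - ... (offsets j(3j∓1)/2, signs ++--, p(0)=1, p(<0)=0).
DP table for k = 0..143: p(0)=1, p(1)=1, p(2)=2, p(3)=3, p(4)=5, p(5)=7, p(6)=11, p(7)=15, p(8)=22, p(9)=30, p(10)=42, p(11)=56, p(12)=77, p(13)=101, p(14)=135, p(15)=176, p(16)=231, p(17)=297, p(18)=385, p(19)=490, p(20)=627, p(21)=792, p(22)=1002, p(23)=1255, p(24)=1575, p(25)=1958, p(26)=2436, p(27)=3010, p(28)=3718, p(29)=4565, p(30)=5604, p(31)=6842, p(32)=8349, p(33)=10143, p(34)=12310, p(35)=14883, p(36)=17977, p(37)=21637, p(38)=26015, p(39)=31185, p(40)=37338, p(41)=44583, p(42)=53174, p(43)=63261, p(44)=75175, p(45)=89134, p(46)=105558, p(47)=124754, p(48)=147273, p(49)=173525, p(50)=204226, p(51)=239943, p(52)=281589, p(53)=329931, p(54)=386155, p(55)=451276, p(56)=526823, p(57)=614154, p(58)=715220, p(59)=831820, p(60)=966467, p(61)=1121505, p(62)=1300156, p(63)=1505499, p(64)=1741630, p(65)=2012558, p(66)=2323520, p(67)=2679689, p(68)=3087735, p(69)=3554345, p(70)=4087968, p(71)=4697205, p(72)=5392783, p(73)=6185689, p(74)=7089500, p(75)=8118264, p(76)=9289091, p(77)=10619863, p(78)=12132164, p(79)=13848650, p(80)=15796476, p(81)=18004327, p(82)=20506255, p(83)=23338469, p(84)=26543660, p(85)=30167357, p(86)=34262962, p(87)=38887673, p(88)=44108109, p(89)=49995925, p(90)=56634173, p(91)=64112359, p(92)=72533807, p(93)=82010177, p(94)=92669720, p(95)=104651419, p(96)=118114304, p(97)=133230930, p(98)=150198136, p(99)=169229875, p(100)=190569292, p(101)=214481126, p(102)=241265379, p(103)=271248950, p(104)=304801365, p(105)=342325709, p(106)=384276336, p(107)=431149389, p(108)=483502844, p(109)=541946240, p(110)=607163746, p(111)=679903203, p(112)=761002156, p(113)=851376628, p(114)=952050665, p(115)=1064144451, p(116)=1188908248, p(117)=1327710076, p(118)=1482074143, p(119)=1653668665, p(120)=1844349560, p(121)=2056148051, p(122)=2291320912, p(123)=2552338241, p(124)=2841940500, p(125)=3163127352, p(126)=3519222692, p(127)=3913864295, p(128)=4351078600, p(129)=4835271870, p(130)=5371315400, p(131)=5964539504, p(132)=6620830889, p(133)=7346629512, p(134)=8149040695, p(135)=9035836076, p(136)=10015581680, p(137)=11097645016, p(138)=12292341831, p(139)=13610949895, p(140)=15065878135, p(141)=16670689208, p(142)=18440293320, p(143)=20390982757.
Final step: p(144) = p(143) + p(142) - p(139) - p(137) + p(132) + p(129) - p(122) - p(118) + p(109) + p(104) - p(93) - p(87) + p(74) + p(67) - p(52) - p(44) + p(27) + p(18)
= 20390982757 + 18440293320 - 13610949895 - 11097645016 + 6620830889 + 4835271870 - 2291320912 - 1482074143 + 541946240 + 304801365 - 82010177 - 38887673 + 7089500 + 2679689 - 281589 - 75175 + 3010 + 385
= 22540654445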